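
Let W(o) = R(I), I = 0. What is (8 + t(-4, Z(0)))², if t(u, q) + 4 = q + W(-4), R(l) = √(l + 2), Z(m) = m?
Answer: (4 + √2)² ≈ 29.314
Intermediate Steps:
R(l) = √(2 + l)
W(o) = √2 (W(o) = √(2 + 0) = √2)
t(u, q) = -4 + q + √2 (t(u, q) = -4 + (q + √2) = -4 + q + √2)
(8 + t(-4, Z(0)))² = (8 + (-4 + 0 + √2))² = (8 + (-4 + √2))² = (4 + √2)²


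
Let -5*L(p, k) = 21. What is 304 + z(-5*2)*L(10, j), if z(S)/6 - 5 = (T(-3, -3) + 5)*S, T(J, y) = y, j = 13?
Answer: 682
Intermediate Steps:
L(p, k) = -21/5 (L(p, k) = -⅕*21 = -21/5)
z(S) = 30 + 12*S (z(S) = 30 + 6*((-3 + 5)*S) = 30 + 6*(2*S) = 30 + 12*S)
304 + z(-5*2)*L(10, j) = 304 + (30 + 12*(-5*2))*(-21/5) = 304 + (30 + 12*(-10))*(-21/5) = 304 + (30 - 120)*(-21/5) = 304 - 90*(-21/5) = 304 + 378 = 682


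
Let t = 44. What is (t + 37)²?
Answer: 6561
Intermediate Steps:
(t + 37)² = (44 + 37)² = 81² = 6561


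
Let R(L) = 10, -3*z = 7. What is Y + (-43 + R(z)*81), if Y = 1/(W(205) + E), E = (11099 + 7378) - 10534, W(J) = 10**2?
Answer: 6168982/8043 ≈ 767.00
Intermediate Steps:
W(J) = 100
z = -7/3 (z = -1/3*7 = -7/3 ≈ -2.3333)
E = 7943 (E = 18477 - 10534 = 7943)
Y = 1/8043 (Y = 1/(100 + 7943) = 1/8043 ≈ 0.00012433)
Y + (-43 + R(z)*81) = 1/8043 + (-43 + 10*81) = 1/8043 + (-43 + 810) = 1/8043 + 767 = 6168982/8043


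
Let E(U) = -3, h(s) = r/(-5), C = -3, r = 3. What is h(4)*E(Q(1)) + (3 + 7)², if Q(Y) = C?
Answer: 509/5 ≈ 101.80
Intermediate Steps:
Q(Y) = -3
h(s) = -⅗ (h(s) = 3/(-5) = 3*(-⅕) = -⅗)
h(4)*E(Q(1)) + (3 + 7)² = -⅗*(-3) + (3 + 7)² = 9/5 + 10² = 9/5 + 100 = 509/5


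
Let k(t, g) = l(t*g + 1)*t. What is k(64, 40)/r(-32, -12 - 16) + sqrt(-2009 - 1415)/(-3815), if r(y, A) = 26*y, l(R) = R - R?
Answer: -4*I*sqrt(214)/3815 ≈ -0.015338*I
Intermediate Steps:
l(R) = 0
k(t, g) = 0 (k(t, g) = 0*t = 0)
k(64, 40)/r(-32, -12 - 16) + sqrt(-2009 - 1415)/(-3815) = 0/((26*(-32))) + sqrt(-2009 - 1415)/(-3815) = 0/(-832) + sqrt(-3424)*(-1/3815) = 0*(-1/832) + (4*I*sqrt(214))*(-1/3815) = 0 - 4*I*sqrt(214)/3815 = -4*I*sqrt(214)/3815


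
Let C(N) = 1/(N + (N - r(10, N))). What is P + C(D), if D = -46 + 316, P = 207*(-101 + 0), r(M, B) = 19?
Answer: -10892546/521 ≈ -20907.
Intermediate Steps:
P = -20907 (P = 207*(-101) = -20907)
D = 270
C(N) = 1/(-19 + 2*N) (C(N) = 1/(N + (N - 1*19)) = 1/(N + (N - 19)) = 1/(N + (-19 + N)) = 1/(-19 + 2*N))
P + C(D) = -20907 + 1/(-19 + 2*270) = -20907 + 1/(-19 + 540) = -20907 + 1/521 = -10892546/521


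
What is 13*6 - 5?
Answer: 73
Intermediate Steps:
13*6 - 5 = 78 - 5 = 73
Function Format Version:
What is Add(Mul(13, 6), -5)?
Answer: 73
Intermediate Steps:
Add(Mul(13, 6), -5) = Add(78, -5) = 73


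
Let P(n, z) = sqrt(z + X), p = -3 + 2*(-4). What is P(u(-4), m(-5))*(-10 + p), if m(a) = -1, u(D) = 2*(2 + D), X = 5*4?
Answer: -21*sqrt(19) ≈ -91.537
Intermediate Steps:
X = 20
u(D) = 4 + 2*D
p = -11 (p = -3 - 8 = -11)
P(n, z) = sqrt(20 + z) (P(n, z) = sqrt(z + 20) = sqrt(20 + z))
P(u(-4), m(-5))*(-10 + p) = sqrt(20 - 1)*(-10 - 11) = sqrt(19)*(-21) = -21*sqrt(19)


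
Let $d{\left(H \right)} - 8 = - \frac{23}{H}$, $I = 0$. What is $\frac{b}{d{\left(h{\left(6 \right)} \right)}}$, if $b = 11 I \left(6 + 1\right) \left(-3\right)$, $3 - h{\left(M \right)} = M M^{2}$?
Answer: $0$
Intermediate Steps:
$h{\left(M \right)} = 3 - M^{3}$ ($h{\left(M \right)} = 3 - M M^{2} = 3 - M^{3}$)
$b = 0$ ($b = 11 \cdot 0 \left(6 + 1\right) \left(-3\right) = 0 \cdot 7 \left(-3\right) = 0 \left(-21\right) = 0$)
$d{\left(H \right)} = 8 - \frac{23}{H}$
$\frac{b}{d{\left(h{\left(6 \right)} \right)}} = \frac{0}{8 - \frac{23}{3 - 6^{3}}} = \frac{0}{8 - \frac{23}{3 - 216}} = \frac{0}{8 - \frac{23}{-213}} = \frac{0}{8 - - \frac{23}{213}} = \frac{0}{8 + \frac{23}{213}} = \frac{0}{\frac{1727}{213}} = 0 \cdot \frac{213}{1727} = 0$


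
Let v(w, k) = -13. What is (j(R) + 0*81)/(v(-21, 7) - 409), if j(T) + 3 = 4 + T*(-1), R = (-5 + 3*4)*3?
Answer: 10/211 ≈ 0.047393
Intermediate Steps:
R = 21 (R = (-5 + 12)*3 = 7*3 = 21)
j(T) = 1 - T (j(T) = -3 + (4 + T*(-1)) = -3 + (4 - T) = 1 - T)
(j(R) + 0*81)/(v(-21, 7) - 409) = ((1 - 1*21) + 0*81)/(-13 - 409) = ((1 - 21) + 0)/(-422) = (-20 + 0)*(-1/422) = -20*(-1/422) = 10/211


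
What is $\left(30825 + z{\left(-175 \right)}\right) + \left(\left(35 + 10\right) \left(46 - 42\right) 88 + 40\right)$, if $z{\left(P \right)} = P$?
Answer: $46530$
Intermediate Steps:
$\left(30825 + z{\left(-175 \right)}\right) + \left(\left(35 + 10\right) \left(46 - 42\right) 88 + 40\right) = \left(30825 - 175\right) + \left(\left(35 + 10\right) \left(46 - 42\right) 88 + 40\right) = 30650 + \left(45 \cdot 4 \cdot 88 + 40\right) = 30650 + \left(180 \cdot 88 + 40\right) = 30650 + \left(15840 + 40\right) = 30650 + 15880 = 46530$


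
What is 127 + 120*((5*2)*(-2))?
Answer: -2273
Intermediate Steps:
127 + 120*((5*2)*(-2)) = 127 + 120*(10*(-2)) = 127 + 120*(-20) = 127 - 2400 = -2273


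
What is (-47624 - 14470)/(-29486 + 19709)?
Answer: 20698/3259 ≈ 6.3510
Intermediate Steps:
(-47624 - 14470)/(-29486 + 19709) = -62094/(-9777) = -62094*(-1/9777) = 20698/3259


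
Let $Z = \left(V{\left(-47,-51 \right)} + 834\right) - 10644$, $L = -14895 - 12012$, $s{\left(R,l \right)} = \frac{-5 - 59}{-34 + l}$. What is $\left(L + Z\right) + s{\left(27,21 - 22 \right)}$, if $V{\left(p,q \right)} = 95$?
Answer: $- \frac{1281706}{35} \approx -36620.0$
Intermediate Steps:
$s{\left(R,l \right)} = - \frac{64}{-34 + l}$
$L = -26907$ ($L = -14895 - 12012 = -26907$)
$Z = -9715$ ($Z = \left(95 + 834\right) - 10644 = 929 - 10644 = -9715$)
$\left(L + Z\right) + s{\left(27,21 - 22 \right)} = \left(-26907 - 9715\right) - \frac{64}{-34 + \left(21 - 22\right)} = -36622 - \frac{64}{-34 + \left(21 - 22\right)} = -36622 - \frac{64}{-34 - 1} = -36622 - \frac{64}{-35} = -36622 - - \frac{64}{35} = -36622 + \frac{64}{35} = - \frac{1281706}{35}$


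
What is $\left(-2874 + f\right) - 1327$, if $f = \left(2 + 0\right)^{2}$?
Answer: $-4197$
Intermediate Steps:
$f = 4$ ($f = 2^{2} = 4$)
$\left(-2874 + f\right) - 1327 = \left(-2874 + 4\right) - 1327 = -2870 - 1327 = -4197$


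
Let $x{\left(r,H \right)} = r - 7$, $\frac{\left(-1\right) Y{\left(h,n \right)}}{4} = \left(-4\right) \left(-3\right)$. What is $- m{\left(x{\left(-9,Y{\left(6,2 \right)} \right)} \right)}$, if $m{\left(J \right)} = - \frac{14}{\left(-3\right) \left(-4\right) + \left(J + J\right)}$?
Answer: $- \frac{7}{10} \approx -0.7$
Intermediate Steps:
$Y{\left(h,n \right)} = -48$ ($Y{\left(h,n \right)} = - 4 \left(\left(-4\right) \left(-3\right)\right) = \left(-4\right) 12 = -48$)
$x{\left(r,H \right)} = -7 + r$
$m{\left(J \right)} = - \frac{14}{12 + 2 J}$
$- m{\left(x{\left(-9,Y{\left(6,2 \right)} \right)} \right)} = - \frac{-7}{6 - 16} = - \frac{-7}{-10} = - \frac{\left(-7\right) \left(-1\right)}{10} = \left(-1\right) \frac{7}{10} = - \frac{7}{10}$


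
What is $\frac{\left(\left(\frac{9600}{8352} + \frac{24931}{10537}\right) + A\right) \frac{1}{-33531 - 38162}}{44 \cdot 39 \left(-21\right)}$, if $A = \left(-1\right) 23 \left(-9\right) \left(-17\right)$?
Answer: $- \frac{115096838}{84584645488629} \approx -1.3607 \cdot 10^{-6}$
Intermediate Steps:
$A = -3519$ ($A = \left(-23\right) \left(-9\right) \left(-17\right) = 207 \left(-17\right) = -3519$)
$\frac{\left(\left(\frac{9600}{8352} + \frac{24931}{10537}\right) + A\right) \frac{1}{-33531 - 38162}}{44 \cdot 39 \left(-21\right)} = \frac{\left(\left(\frac{9600}{8352} + \frac{24931}{10537}\right) - 3519\right) \frac{1}{-33531 - 38162}}{44 \cdot 39 \left(-21\right)} = \frac{\left(\left(9600 \cdot \frac{1}{8352} + 24931 \cdot \frac{1}{10537}\right) - 3519\right) \frac{1}{-71693}}{1716 \left(-21\right)} = \frac{\left(\left(\frac{100}{87} + \frac{24931}{10537}\right) - 3519\right) \left(- \frac{1}{71693}\right)}{-36036} = \left(\frac{3222697}{916719} - 3519\right) \left(- \frac{1}{71693}\right) \left(- \frac{1}{36036}\right) = \left(- \frac{3222711464}{916719}\right) \left(- \frac{1}{71693}\right) \left(- \frac{1}{36036}\right) = \frac{3222711464}{65722335267} \left(- \frac{1}{36036}\right) = - \frac{115096838}{84584645488629}$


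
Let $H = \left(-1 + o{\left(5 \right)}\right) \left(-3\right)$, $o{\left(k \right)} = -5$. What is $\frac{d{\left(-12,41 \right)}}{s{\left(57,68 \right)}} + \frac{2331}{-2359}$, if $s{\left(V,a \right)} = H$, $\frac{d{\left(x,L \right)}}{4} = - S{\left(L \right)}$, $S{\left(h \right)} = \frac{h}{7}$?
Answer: $- \frac{48613}{21231} \approx -2.2897$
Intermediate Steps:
$S{\left(h \right)} = \frac{h}{7}$ ($S{\left(h \right)} = h \frac{1}{7} = \frac{h}{7}$)
$d{\left(x,L \right)} = - \frac{4 L}{7}$ ($d{\left(x,L \right)} = 4 \left(- \frac{L}{7}\right) = - \frac{4 L}{7}$)
$H = 18$ ($H = \left(-1 - 5\right) \left(-3\right) = \left(-6\right) \left(-3\right) = 18$)
$s{\left(V,a \right)} = 18$
$\frac{d{\left(-12,41 \right)}}{s{\left(57,68 \right)}} + \frac{2331}{-2359} = \frac{\left(- \frac{4}{7}\right) 41}{18} + \frac{2331}{-2359} = \left(- \frac{164}{7}\right) \frac{1}{18} + 2331 \left(- \frac{1}{2359}\right) = - \frac{82}{63} - \frac{333}{337} = - \frac{48613}{21231}$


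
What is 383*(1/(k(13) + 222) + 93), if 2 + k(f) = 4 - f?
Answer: 7515992/211 ≈ 35621.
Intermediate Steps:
k(f) = 2 - f (k(f) = -2 + (4 - f) = 2 - f)
383*(1/(k(13) + 222) + 93) = 383*(1/((2 - 1*13) + 222) + 93) = 383*(1/((2 - 13) + 222) + 93) = 383*(1/(-11 + 222) + 93) = 383*(1/211 + 93) = 383*(19624/211) = 7515992/211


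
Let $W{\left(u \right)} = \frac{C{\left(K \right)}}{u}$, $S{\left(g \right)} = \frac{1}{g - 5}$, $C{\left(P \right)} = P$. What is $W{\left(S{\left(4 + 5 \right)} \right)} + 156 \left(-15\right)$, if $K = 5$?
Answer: $-2320$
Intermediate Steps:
$S{\left(g \right)} = \frac{1}{-5 + g}$
$W{\left(u \right)} = \frac{5}{u}$
$W{\left(S{\left(4 + 5 \right)} \right)} + 156 \left(-15\right) = \frac{5}{\frac{1}{-5 + \left(4 + 5\right)}} + 156 \left(-15\right) = \frac{5}{\frac{1}{-5 + 9}} - 2340 = \frac{5}{\frac{1}{4}} - 2340 = 5 \frac{1}{\frac{1}{4}} - 2340 = 5 \cdot 4 - 2340 = 20 - 2340 = -2320$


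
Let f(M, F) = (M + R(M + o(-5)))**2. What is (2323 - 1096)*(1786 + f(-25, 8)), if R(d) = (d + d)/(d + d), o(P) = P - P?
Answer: 2898174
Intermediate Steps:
o(P) = 0
R(d) = 1 (R(d) = (2*d)/((2*d)) = (2*d)*(1/(2*d)) = 1)
f(M, F) = (1 + M)**2 (f(M, F) = (M + 1)**2 = (1 + M)**2)
(2323 - 1096)*(1786 + f(-25, 8)) = (2323 - 1096)*(1786 + (1 - 25)**2) = 1227*(1786 + (-24)**2) = 1227*(1786 + 576) = 1227*2362 = 2898174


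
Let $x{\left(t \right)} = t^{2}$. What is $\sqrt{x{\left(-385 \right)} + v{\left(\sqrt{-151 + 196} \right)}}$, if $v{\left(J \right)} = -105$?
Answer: $46 \sqrt{70} \approx 384.86$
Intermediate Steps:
$\sqrt{x{\left(-385 \right)} + v{\left(\sqrt{-151 + 196} \right)}} = \sqrt{\left(-385\right)^{2} - 105} = \sqrt{148225 - 105} = \sqrt{148120} = 46 \sqrt{70}$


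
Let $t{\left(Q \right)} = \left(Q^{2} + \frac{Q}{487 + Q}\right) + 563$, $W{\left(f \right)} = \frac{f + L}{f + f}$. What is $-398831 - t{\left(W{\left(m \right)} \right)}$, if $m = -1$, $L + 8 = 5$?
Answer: $- \frac{195305624}{489} \approx -3.994 \cdot 10^{5}$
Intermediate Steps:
$L = -3$ ($L = -8 + 5 = -3$)
$W{\left(f \right)} = \frac{-3 + f}{2 f}$ ($W{\left(f \right)} = \frac{f - 3}{f + f} = \frac{-3 + f}{2 f}$)
$t{\left(Q \right)} = 563 + Q^{2} + \frac{Q}{487 + Q}$ ($t{\left(Q \right)} = \left(Q^{2} + \frac{Q}{487 + Q}\right) + 563 = 563 + Q^{2} + \frac{Q}{487 + Q}$)
$-398831 - t{\left(W{\left(m \right)} \right)} = -398831 - \frac{274181 + \left(\frac{-3 - 1}{2 \left(-1\right)}\right)^{3} + 487 \left(\frac{-3 - 1}{2 \left(-1\right)}\right)^{2} + 564 \frac{-3 - 1}{2 \left(-1\right)}}{487 + \frac{-3 - 1}{2 \left(-1\right)}} = -398831 - \frac{274181 + \left(\frac{1}{2} \left(-1\right) \left(-4\right)\right)^{3} + 487 \left(\frac{1}{2} \left(-1\right) \left(-4\right)\right)^{2} + 564 \cdot \frac{1}{2} \left(-1\right) \left(-4\right)}{487 + \frac{1}{2} \left(-1\right) \left(-4\right)} = -398831 - \frac{274181 + 2^{3} + 487 \cdot 2^{2} + 564 \cdot 2}{487 + 2} = -398831 - \frac{274181 + 8 + 487 \cdot 4 + 1128}{489} = -398831 - \frac{274181 + 8 + 1948 + 1128}{489} = -398831 - \frac{1}{489} \cdot 277265 = -398831 - \frac{277265}{489} = - \frac{195305624}{489}$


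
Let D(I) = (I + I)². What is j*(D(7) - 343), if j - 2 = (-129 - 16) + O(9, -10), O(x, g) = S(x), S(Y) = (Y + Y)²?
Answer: -26607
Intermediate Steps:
S(Y) = 4*Y² (S(Y) = (2*Y)² = 4*Y²)
D(I) = 4*I² (D(I) = (2*I)² = 4*I²)
O(x, g) = 4*x²
j = 181 (j = 2 + ((-129 - 16) + 4*9²) = 2 + (-145 + 4*81) = 2 + (-145 + 324) = 2 + 179 = 181)
j*(D(7) - 343) = 181*(4*7² - 343) = 181*(4*49 - 343) = 181*(196 - 343) = 181*(-147) = -26607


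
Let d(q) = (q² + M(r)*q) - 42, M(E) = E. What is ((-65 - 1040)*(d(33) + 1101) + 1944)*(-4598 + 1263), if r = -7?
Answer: 7057997235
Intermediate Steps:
d(q) = -42 + q² - 7*q (d(q) = (q² - 7*q) - 42 = -42 + q² - 7*q)
((-65 - 1040)*(d(33) + 1101) + 1944)*(-4598 + 1263) = ((-65 - 1040)*((-42 + 33² - 7*33) + 1101) + 1944)*(-4598 + 1263) = (-1105*((-42 + 1089 - 231) + 1101) + 1944)*(-3335) = (-1105*(816 + 1101) + 1944)*(-3335) = (-1105*1917 + 1944)*(-3335) = (-2118285 + 1944)*(-3335) = -2116341*(-3335) = 7057997235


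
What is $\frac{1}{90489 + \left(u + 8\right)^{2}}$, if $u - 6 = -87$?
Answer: $\frac{1}{95818} \approx 1.0436 \cdot 10^{-5}$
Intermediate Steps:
$u = -81$ ($u = 6 - 87 = -81$)
$\frac{1}{90489 + \left(u + 8\right)^{2}} = \frac{1}{90489 + \left(-81 + 8\right)^{2}} = \frac{1}{90489 + \left(-73\right)^{2}} = \frac{1}{90489 + 5329} = \frac{1}{95818}$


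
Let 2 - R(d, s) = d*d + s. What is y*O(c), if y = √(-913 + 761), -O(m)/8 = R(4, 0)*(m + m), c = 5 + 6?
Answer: 4928*I*√38 ≈ 30378.0*I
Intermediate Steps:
c = 11
R(d, s) = 2 - s - d² (R(d, s) = 2 - (d*d + s) = 2 - (d² + s) = 2 - (s + d²) = 2 + (-s - d²) = 2 - s - d²)
O(m) = 224*m (O(m) = -8*(2 - 1*0 - 1*4²)*(m + m) = -8*(2 + 0 - 1*16)*2*m = -8*(2 + 0 - 16)*2*m = -(-112)*2*m = -(-224)*m = 224*m)
y = 2*I*√38 (y = √(-152) = 2*I*√38 ≈ 12.329*I)
y*O(c) = (2*I*√38)*(224*11) = (2*I*√38)*2464 = 4928*I*√38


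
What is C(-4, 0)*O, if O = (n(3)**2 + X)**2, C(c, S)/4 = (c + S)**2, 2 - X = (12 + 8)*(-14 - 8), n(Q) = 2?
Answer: 12730624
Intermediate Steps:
X = 442 (X = 2 - (12 + 8)*(-14 - 8) = 2 - 20*(-22) = 2 - 1*(-440) = 2 + 440 = 442)
C(c, S) = 4*(S + c)**2 (C(c, S) = 4*(c + S)**2 = 4*(S + c)**2)
O = 198916 (O = (2**2 + 442)**2 = (4 + 442)**2 = 446**2 = 198916)
C(-4, 0)*O = (4*(0 - 4)**2)*198916 = (4*(-4)**2)*198916 = (4*16)*198916 = 64*198916 = 12730624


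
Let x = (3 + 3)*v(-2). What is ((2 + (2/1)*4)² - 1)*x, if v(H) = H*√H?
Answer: -1188*I*√2 ≈ -1680.1*I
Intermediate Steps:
v(H) = H^(3/2)
x = -12*I*√2 (x = (3 + 3)*(-2)^(3/2) = 6*(-2*I*√2) = -12*I*√2 ≈ -16.971*I)
((2 + (2/1)*4)² - 1)*x = ((2 + (2/1)*4)² - 1)*(-12*I*√2) = ((2 + (2*1)*4)² - 1)*(-12*I*√2) = ((2 + 2*4)² - 1)*(-12*I*√2) = ((2 + 8)² - 1)*(-12*I*√2) = (10² - 1)*(-12*I*√2) = (100 - 1)*(-12*I*√2) = 99*(-12*I*√2) = -1188*I*√2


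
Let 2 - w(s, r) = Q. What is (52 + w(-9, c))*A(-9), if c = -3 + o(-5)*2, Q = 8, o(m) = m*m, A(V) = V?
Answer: -414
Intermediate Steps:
o(m) = m²
c = 47 (c = -3 + (-5)²*2 = -3 + 25*2 = -3 + 50 = 47)
w(s, r) = -6 (w(s, r) = 2 - 1*8 = 2 - 8 = -6)
(52 + w(-9, c))*A(-9) = (52 - 6)*(-9) = 46*(-9) = -414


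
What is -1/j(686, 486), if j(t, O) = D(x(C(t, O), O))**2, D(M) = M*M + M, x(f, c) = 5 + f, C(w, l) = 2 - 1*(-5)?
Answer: -1/24336 ≈ -4.1091e-5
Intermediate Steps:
C(w, l) = 7 (C(w, l) = 2 + 5 = 7)
D(M) = M + M**2 (D(M) = M**2 + M = M + M**2)
j(t, O) = 24336 (j(t, O) = ((5 + 7)*(1 + (5 + 7)))**2 = (12*(1 + 12))**2 = (12*13)**2 = 156**2 = 24336)
-1/j(686, 486) = -1/24336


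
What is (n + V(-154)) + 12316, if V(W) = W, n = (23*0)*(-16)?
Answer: 12162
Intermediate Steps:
n = 0 (n = 0*(-16) = 0)
(n + V(-154)) + 12316 = (0 - 154) + 12316 = -154 + 12316 = 12162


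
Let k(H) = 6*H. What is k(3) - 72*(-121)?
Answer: 8730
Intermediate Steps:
k(3) - 72*(-121) = 6*3 - 72*(-121) = 18 + 8712 = 8730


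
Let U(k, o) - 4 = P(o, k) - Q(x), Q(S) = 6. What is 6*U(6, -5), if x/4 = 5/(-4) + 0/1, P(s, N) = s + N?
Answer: -6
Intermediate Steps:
P(s, N) = N + s
x = -5 (x = 4*(5/(-4) + 0/1) = 4*(5*(-¼) + 0*1) = 4*(-5/4 + 0) = 4*(-5/4) = -5)
U(k, o) = -2 + k + o (U(k, o) = 4 + ((k + o) - 1*6) = 4 + ((k + o) - 6) = 4 + (-6 + k + o) = -2 + k + o)
6*U(6, -5) = 6*(-2 + 6 - 5) = 6*(-1) = -6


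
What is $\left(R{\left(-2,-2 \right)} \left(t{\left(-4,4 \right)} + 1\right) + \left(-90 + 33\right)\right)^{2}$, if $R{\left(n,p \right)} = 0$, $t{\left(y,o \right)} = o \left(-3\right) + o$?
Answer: $3249$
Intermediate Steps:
$t{\left(y,o \right)} = - 2 o$ ($t{\left(y,o \right)} = - 3 o + o = - 2 o$)
$\left(R{\left(-2,-2 \right)} \left(t{\left(-4,4 \right)} + 1\right) + \left(-90 + 33\right)\right)^{2} = \left(0 \left(\left(-2\right) 4 + 1\right) + \left(-90 + 33\right)\right)^{2} = \left(0 \left(-8 + 1\right) - 57\right)^{2} = \left(0 \left(-7\right) - 57\right)^{2} = \left(0 - 57\right)^{2} = \left(-57\right)^{2} = 3249$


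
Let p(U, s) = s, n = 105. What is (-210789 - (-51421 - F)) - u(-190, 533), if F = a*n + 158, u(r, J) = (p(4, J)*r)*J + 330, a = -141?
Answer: 53802565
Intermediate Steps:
u(r, J) = 330 + r*J² (u(r, J) = (J*r)*J + 330 = r*J² + 330 = 330 + r*J²)
F = -14647 (F = -141*105 + 158 = -14805 + 158 = -14647)
(-210789 - (-51421 - F)) - u(-190, 533) = (-210789 - (-51421 - 1*(-14647))) - (330 - 190*533²) = (-210789 - (-51421 + 14647)) - (330 - 190*284089) = (-210789 - 1*(-36774)) - (330 - 53976910) = (-210789 + 36774) - 1*(-53976580) = -174015 + 53976580 = 53802565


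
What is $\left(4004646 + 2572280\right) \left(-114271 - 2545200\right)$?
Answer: $-17491143966146$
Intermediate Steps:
$\left(4004646 + 2572280\right) \left(-114271 - 2545200\right) = 6576926 \left(-2659471\right) = -17491143966146$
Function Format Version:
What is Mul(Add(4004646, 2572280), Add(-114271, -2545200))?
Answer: -17491143966146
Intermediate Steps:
Mul(Add(4004646, 2572280), Add(-114271, -2545200)) = Mul(6576926, -2659471) = -17491143966146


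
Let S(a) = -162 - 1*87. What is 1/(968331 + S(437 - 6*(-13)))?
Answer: 1/968082 ≈ 1.0330e-6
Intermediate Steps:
S(a) = -249 (S(a) = -162 - 87 = -249)
1/(968331 + S(437 - 6*(-13))) = 1/(968331 - 249) = 1/968082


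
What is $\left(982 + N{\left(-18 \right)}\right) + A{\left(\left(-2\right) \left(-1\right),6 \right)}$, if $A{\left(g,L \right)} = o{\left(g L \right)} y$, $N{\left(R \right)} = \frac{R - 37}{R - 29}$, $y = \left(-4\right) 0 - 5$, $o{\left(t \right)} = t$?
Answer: $\frac{43389}{47} \approx 923.17$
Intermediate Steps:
$y = -5$ ($y = 0 - 5 = -5$)
$N{\left(R \right)} = \frac{-37 + R}{-29 + R}$
$A{\left(g,L \right)} = - 5 L g$ ($A{\left(g,L \right)} = g L \left(-5\right) = L g \left(-5\right) = - 5 L g$)
$\left(982 + N{\left(-18 \right)}\right) + A{\left(\left(-2\right) \left(-1\right),6 \right)} = \left(982 + \frac{-37 - 18}{-29 - 18}\right) - 30 \left(\left(-2\right) \left(-1\right)\right) = \left(982 + \frac{1}{-47} \left(-55\right)\right) - 30 \cdot 2 = \left(982 - - \frac{55}{47}\right) - 60 = \left(982 + \frac{55}{47}\right) - 60 = \frac{46209}{47} - 60 = \frac{43389}{47}$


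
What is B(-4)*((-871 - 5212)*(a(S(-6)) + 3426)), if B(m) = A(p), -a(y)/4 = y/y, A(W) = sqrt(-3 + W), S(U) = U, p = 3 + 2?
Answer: -20816026*sqrt(2) ≈ -2.9438e+7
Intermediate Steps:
p = 5
a(y) = -4 (a(y) = -4*y/y = -4*1 = -4)
B(m) = sqrt(2) (B(m) = sqrt(-3 + 5) = sqrt(2))
B(-4)*((-871 - 5212)*(a(S(-6)) + 3426)) = sqrt(2)*((-871 - 5212)*(-4 + 3426)) = sqrt(2)*(-6083*3422) = sqrt(2)*(-20816026) = -20816026*sqrt(2)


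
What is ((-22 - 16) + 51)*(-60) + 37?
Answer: -743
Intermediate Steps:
((-22 - 16) + 51)*(-60) + 37 = (-38 + 51)*(-60) + 37 = 13*(-60) + 37 = -780 + 37 = -743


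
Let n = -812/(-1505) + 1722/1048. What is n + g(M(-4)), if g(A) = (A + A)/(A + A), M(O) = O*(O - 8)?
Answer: 358559/112660 ≈ 3.1827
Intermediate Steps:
M(O) = O*(-8 + O)
g(A) = 1 (g(A) = (2*A)/((2*A)) = (2*A)*(1/(2*A)) = 1)
n = 245899/112660 (n = -812*(-1/1505) + 1722*(1/1048) = 116/215 + 861/524 = 245899/112660 ≈ 2.1827)
n + g(M(-4)) = 245899/112660 + 1 = 358559/112660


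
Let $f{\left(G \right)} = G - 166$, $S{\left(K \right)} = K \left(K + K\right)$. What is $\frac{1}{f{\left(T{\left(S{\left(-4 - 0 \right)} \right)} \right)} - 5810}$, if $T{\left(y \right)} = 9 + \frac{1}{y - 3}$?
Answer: $- \frac{29}{173042} \approx -0.00016759$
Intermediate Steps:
$S{\left(K \right)} = 2 K^{2}$ ($S{\left(K \right)} = K 2 K = 2 K^{2}$)
$T{\left(y \right)} = 9 + \frac{1}{-3 + y}$
$f{\left(G \right)} = -166 + G$
$\frac{1}{f{\left(T{\left(S{\left(-4 - 0 \right)} \right)} \right)} - 5810} = \frac{1}{\left(-166 + \frac{-26 + 9 \cdot 2 \left(-4 - 0\right)^{2}}{-3 + 2 \left(-4 - 0\right)^{2}}\right) - 5810} = \frac{1}{\left(-166 + \frac{-26 + 9 \cdot 2 \left(-4 + 0\right)^{2}}{-3 + 2 \left(-4 + 0\right)^{2}}\right) - 5810} = \frac{1}{\left(-166 + \frac{-26 + 9 \cdot 2 \left(-4\right)^{2}}{-3 + 2 \left(-4\right)^{2}}\right) - 5810} = \frac{1}{\left(-166 + \frac{-26 + 9 \cdot 2 \cdot 16}{-3 + 2 \cdot 16}\right) - 5810} = \frac{1}{\left(-166 + \frac{-26 + 9 \cdot 32}{-3 + 32}\right) - 5810} = \frac{1}{\left(-166 + \frac{-26 + 288}{29}\right) - 5810} = \frac{1}{\left(-166 + \frac{1}{29} \cdot 262\right) - 5810} = \frac{1}{\left(-166 + \frac{262}{29}\right) - 5810} = \frac{1}{- \frac{4552}{29} - 5810} = \frac{1}{- \frac{173042}{29}} = - \frac{29}{173042}$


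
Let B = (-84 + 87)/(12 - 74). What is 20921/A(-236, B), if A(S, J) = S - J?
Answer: -1297102/14629 ≈ -88.667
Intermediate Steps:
B = -3/62 (B = 3/(-62) = 3*(-1/62) = -3/62 ≈ -0.048387)
20921/A(-236, B) = 20921/(-236 - 1*(-3/62)) = 20921/(-236 + 3/62) = 20921/(-14629/62) = 20921*(-62/14629) = -1297102/14629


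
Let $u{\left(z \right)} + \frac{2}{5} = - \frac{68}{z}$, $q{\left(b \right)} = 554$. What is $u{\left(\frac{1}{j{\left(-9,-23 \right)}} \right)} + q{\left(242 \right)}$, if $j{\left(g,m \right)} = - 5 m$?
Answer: $- \frac{36332}{5} \approx -7266.4$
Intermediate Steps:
$u{\left(z \right)} = - \frac{2}{5} - \frac{68}{z}$
$u{\left(\frac{1}{j{\left(-9,-23 \right)}} \right)} + q{\left(242 \right)} = \left(- \frac{2}{5} - \frac{68}{\frac{1}{\left(-5\right) \left(-23\right)}}\right) + 554 = \left(- \frac{2}{5} - \frac{68}{\frac{1}{115}}\right) + 554 = \left(- \frac{2}{5} - 68 \frac{1}{\frac{1}{115}}\right) + 554 = \left(- \frac{2}{5} - 7820\right) + 554 = - \frac{39102}{5} + 554 = - \frac{36332}{5}$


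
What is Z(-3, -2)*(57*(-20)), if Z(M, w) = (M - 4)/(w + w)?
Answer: -1995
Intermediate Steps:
Z(M, w) = (-4 + M)/(2*w) (Z(M, w) = (-4 + M)/((2*w)) = (-4 + M)*(1/(2*w)) = (-4 + M)/(2*w))
Z(-3, -2)*(57*(-20)) = ((1/2)*(-4 - 3)/(-2))*(57*(-20)) = ((1/2)*(-1/2)*(-7))*(-1140) = (7/4)*(-1140) = -1995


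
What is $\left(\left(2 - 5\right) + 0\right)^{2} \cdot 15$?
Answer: $135$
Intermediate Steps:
$\left(\left(2 - 5\right) + 0\right)^{2} \cdot 15 = \left(-3 + 0\right)^{2} \cdot 15 = \left(-3\right)^{2} \cdot 15 = 9 \cdot 15 = 135$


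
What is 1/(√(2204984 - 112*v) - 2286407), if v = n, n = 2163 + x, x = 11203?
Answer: -2286407/5227656261657 - 2*√176998/5227656261657 ≈ -4.3753e-7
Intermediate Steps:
n = 13366 (n = 2163 + 11203 = 13366)
v = 13366
1/(√(2204984 - 112*v) - 2286407) = 1/(√(2204984 - 112*13366) - 2286407) = 1/(√(2204984 - 1496992) - 2286407) = 1/(√707992 - 2286407) = 1/(2*√176998 - 2286407) = 1/(-2286407 + 2*√176998)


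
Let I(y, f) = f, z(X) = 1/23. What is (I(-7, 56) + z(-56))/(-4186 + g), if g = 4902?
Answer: 1289/16468 ≈ 0.078273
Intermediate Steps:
z(X) = 1/23
(I(-7, 56) + z(-56))/(-4186 + g) = (56 + 1/23)/(-4186 + 4902) = (1289/23)/716 = (1289/23)*(1/716) = 1289/16468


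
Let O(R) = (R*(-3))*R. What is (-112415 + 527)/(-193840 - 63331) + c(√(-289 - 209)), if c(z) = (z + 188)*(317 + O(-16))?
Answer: -21804902860/257171 - 451*I*√498 ≈ -84788.0 - 10064.0*I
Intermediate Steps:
O(R) = -3*R² (O(R) = (-3*R)*R = -3*R²)
c(z) = -84788 - 451*z (c(z) = (z + 188)*(317 - 3*(-16)²) = (188 + z)*(317 - 3*256) = (188 + z)*(317 - 768) = (188 + z)*(-451) = -84788 - 451*z)
(-112415 + 527)/(-193840 - 63331) + c(√(-289 - 209)) = (-112415 + 527)/(-193840 - 63331) + (-84788 - 451*√(-289 - 209)) = -111888/(-257171) + (-84788 - 451*I*√498) = -111888*(-1/257171) + (-84788 - 451*I*√498) = 111888/257171 + (-84788 - 451*I*√498) = -21804902860/257171 - 451*I*√498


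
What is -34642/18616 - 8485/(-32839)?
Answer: -489825939/305665412 ≈ -1.6025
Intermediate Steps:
-34642/18616 - 8485/(-32839) = -34642*1/18616 - 8485*(-1/32839) = -17321/9308 + 8485/32839 = -489825939/305665412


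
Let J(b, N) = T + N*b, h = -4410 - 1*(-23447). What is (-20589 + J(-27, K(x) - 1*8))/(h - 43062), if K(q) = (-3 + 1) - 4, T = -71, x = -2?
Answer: 20282/24025 ≈ 0.84420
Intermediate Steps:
K(q) = -6 (K(q) = -2 - 4 = -6)
h = 19037 (h = -4410 + 23447 = 19037)
J(b, N) = -71 + N*b
(-20589 + J(-27, K(x) - 1*8))/(h - 43062) = (-20589 + (-71 + (-6 - 1*8)*(-27)))/(19037 - 43062) = (-20589 + (-71 + (-6 - 8)*(-27)))/(-24025) = (-20589 + (-71 - 14*(-27)))*(-1/24025) = (-20589 + (-71 + 378))*(-1/24025) = (-20589 + 307)*(-1/24025) = -20282*(-1/24025) = 20282/24025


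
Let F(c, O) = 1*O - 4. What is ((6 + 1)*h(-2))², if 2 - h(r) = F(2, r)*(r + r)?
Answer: 23716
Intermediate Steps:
F(c, O) = -4 + O (F(c, O) = O - 4 = -4 + O)
h(r) = 2 - 2*r*(-4 + r) (h(r) = 2 - (-4 + r)*(r + r) = 2 - (-4 + r)*2*r = 2 - 2*r*(-4 + r))
((6 + 1)*h(-2))² = ((6 + 1)*(2 - 2*(-2)*(-4 - 2)))² = (7*(2 - 2*(-2)*(-6)))² = (7*(2 - 24))² = (7*(-22))² = (-154)² = 23716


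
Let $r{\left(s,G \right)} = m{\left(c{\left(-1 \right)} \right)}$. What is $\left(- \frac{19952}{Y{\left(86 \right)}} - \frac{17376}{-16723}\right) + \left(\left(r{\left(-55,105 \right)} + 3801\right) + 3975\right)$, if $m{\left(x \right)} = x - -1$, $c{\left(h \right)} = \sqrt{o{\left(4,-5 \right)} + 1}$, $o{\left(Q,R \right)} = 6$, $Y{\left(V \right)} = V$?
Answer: $\frac{126192411}{16723} + \sqrt{7} \approx 7548.7$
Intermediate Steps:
$c{\left(h \right)} = \sqrt{7}$ ($c{\left(h \right)} = \sqrt{6 + 1} = \sqrt{7}$)
$m{\left(x \right)} = 1 + x$ ($m{\left(x \right)} = x + 1 = 1 + x$)
$r{\left(s,G \right)} = 1 + \sqrt{7}$
$\left(- \frac{19952}{Y{\left(86 \right)}} - \frac{17376}{-16723}\right) + \left(\left(r{\left(-55,105 \right)} + 3801\right) + 3975\right) = \left(- \frac{19952}{86} - \frac{17376}{-16723}\right) + \left(\left(\left(1 + \sqrt{7}\right) + 3801\right) + 3975\right) = \left(\left(-19952\right) \frac{1}{86} - - \frac{17376}{16723}\right) + \left(\left(3802 + \sqrt{7}\right) + 3975\right) = \left(-232 + \frac{17376}{16723}\right) + \left(7777 + \sqrt{7}\right) = - \frac{3862360}{16723} + \left(7777 + \sqrt{7}\right) = \frac{126192411}{16723} + \sqrt{7}$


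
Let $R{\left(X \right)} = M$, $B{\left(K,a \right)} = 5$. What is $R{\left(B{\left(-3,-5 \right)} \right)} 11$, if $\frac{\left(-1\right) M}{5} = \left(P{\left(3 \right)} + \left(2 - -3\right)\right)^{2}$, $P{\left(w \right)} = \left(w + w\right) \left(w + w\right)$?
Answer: $-92455$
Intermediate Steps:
$P{\left(w \right)} = 4 w^{2}$ ($P{\left(w \right)} = 2 w 2 w = 4 w^{2}$)
$M = -8405$ ($M = - 5 \left(4 \cdot 3^{2} + \left(2 - -3\right)\right)^{2} = - 5 \left(4 \cdot 9 + \left(2 + 3\right)\right)^{2} = - 5 \left(36 + 5\right)^{2} = - 5 \cdot 41^{2} = \left(-5\right) 1681 = -8405$)
$R{\left(X \right)} = -8405$
$R{\left(B{\left(-3,-5 \right)} \right)} 11 = \left(-8405\right) 11 = -92455$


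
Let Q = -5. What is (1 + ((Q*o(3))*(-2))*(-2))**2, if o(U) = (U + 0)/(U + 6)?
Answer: 289/9 ≈ 32.111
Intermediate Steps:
o(U) = U/(6 + U)
(1 + ((Q*o(3))*(-2))*(-2))**2 = (1 + (-15/(6 + 3)*(-2))*(-2))**2 = (1 + (-15/9*(-2))*(-2))**2 = (1 + (-5*1/3*(-2))*(-2))**2 = (1 - 5/3*(-2)*(-2))**2 = (1 + (10/3)*(-2))**2 = (1 - 20/3)**2 = (-17/3)**2 = 289/9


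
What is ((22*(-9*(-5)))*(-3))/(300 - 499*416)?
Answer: 135/9422 ≈ 0.014328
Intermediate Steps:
((22*(-9*(-5)))*(-3))/(300 - 499*416) = ((22*45)*(-3))/(300 - 207584) = (990*(-3))/(-207284) = -2970*(-1/207284) = 135/9422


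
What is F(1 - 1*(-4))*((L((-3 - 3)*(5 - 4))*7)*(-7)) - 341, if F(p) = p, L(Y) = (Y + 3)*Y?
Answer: -4751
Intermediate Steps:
L(Y) = Y*(3 + Y) (L(Y) = (3 + Y)*Y = Y*(3 + Y))
F(1 - 1*(-4))*((L((-3 - 3)*(5 - 4))*7)*(-7)) - 341 = (1 - 1*(-4))*(((((-3 - 3)*(5 - 4))*(3 + (-3 - 3)*(5 - 4)))*7)*(-7)) - 341 = (1 + 4)*((((-6*1)*(3 - 6*1))*7)*(-7)) - 341 = 5*((-6*(3 - 6)*7)*(-7)) - 341 = 5*((-6*(-3)*7)*(-7)) - 341 = 5*((18*7)*(-7)) - 341 = 5*(126*(-7)) - 341 = 5*(-882) - 341 = -4410 - 341 = -4751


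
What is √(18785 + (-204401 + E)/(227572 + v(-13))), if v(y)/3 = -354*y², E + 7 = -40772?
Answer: √10859632534335/24047 ≈ 137.04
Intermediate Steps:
E = -40779 (E = -7 - 40772 = -40779)
v(y) = -1062*y² (v(y) = 3*(-354*y²) = -1062*y²)
√(18785 + (-204401 + E)/(227572 + v(-13))) = √(18785 + (-204401 - 40779)/(227572 - 1062*(-13)²)) = √(18785 - 245180/(227572 - 1062*169)) = √(18785 - 245180/(227572 - 179478)) = √(18785 - 245180/48094) = √(18785 - 245180*1/48094) = √(18785 - 122590/24047) = √(451600305/24047) = √10859632534335/24047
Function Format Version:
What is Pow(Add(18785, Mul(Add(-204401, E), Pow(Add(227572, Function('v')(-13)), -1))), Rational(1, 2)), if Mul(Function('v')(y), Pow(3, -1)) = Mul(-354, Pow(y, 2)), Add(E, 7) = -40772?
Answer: Mul(Rational(1, 24047), Pow(10859632534335, Rational(1, 2))) ≈ 137.04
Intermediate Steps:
E = -40779 (E = Add(-7, -40772) = -40779)
Function('v')(y) = Mul(-1062, Pow(y, 2)) (Function('v')(y) = Mul(3, Mul(-354, Pow(y, 2))) = Mul(-1062, Pow(y, 2)))
Pow(Add(18785, Mul(Add(-204401, E), Pow(Add(227572, Function('v')(-13)), -1))), Rational(1, 2)) = Pow(Add(18785, Mul(Add(-204401, -40779), Pow(Add(227572, Mul(-1062, Pow(-13, 2))), -1))), Rational(1, 2)) = Pow(Add(18785, Mul(-245180, Pow(Add(227572, Mul(-1062, 169)), -1))), Rational(1, 2)) = Pow(Add(18785, Mul(-245180, Pow(Add(227572, -179478), -1))), Rational(1, 2)) = Pow(Add(18785, Mul(-245180, Pow(48094, -1))), Rational(1, 2)) = Pow(Add(18785, Mul(-245180, Rational(1, 48094))), Rational(1, 2)) = Pow(Add(18785, Rational(-122590, 24047)), Rational(1, 2)) = Pow(Rational(451600305, 24047), Rational(1, 2)) = Mul(Rational(1, 24047), Pow(10859632534335, Rational(1, 2)))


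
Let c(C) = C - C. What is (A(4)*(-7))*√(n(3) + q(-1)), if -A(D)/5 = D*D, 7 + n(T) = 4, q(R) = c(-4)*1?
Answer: 560*I*√3 ≈ 969.95*I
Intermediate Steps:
c(C) = 0
q(R) = 0 (q(R) = 0*1 = 0)
n(T) = -3 (n(T) = -7 + 4 = -3)
A(D) = -5*D² (A(D) = -5*D*D = -5*D²)
(A(4)*(-7))*√(n(3) + q(-1)) = (-5*4²*(-7))*√(-3 + 0) = (-5*16*(-7))*√(-3) = (-80*(-7))*(I*√3) = 560*(I*√3) = 560*I*√3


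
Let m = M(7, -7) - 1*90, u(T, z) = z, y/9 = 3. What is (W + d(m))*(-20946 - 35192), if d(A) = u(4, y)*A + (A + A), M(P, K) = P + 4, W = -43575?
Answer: 2574825508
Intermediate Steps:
y = 27 (y = 9*3 = 27)
M(P, K) = 4 + P
m = -79 (m = (4 + 7) - 1*90 = 11 - 90 = -79)
d(A) = 29*A (d(A) = 27*A + (A + A) = 27*A + 2*A = 29*A)
(W + d(m))*(-20946 - 35192) = (-43575 + 29*(-79))*(-20946 - 35192) = (-43575 - 2291)*(-56138) = -45866*(-56138) = 2574825508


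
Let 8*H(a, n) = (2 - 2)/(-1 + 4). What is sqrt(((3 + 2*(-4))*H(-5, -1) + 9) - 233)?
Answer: 4*I*sqrt(14) ≈ 14.967*I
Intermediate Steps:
H(a, n) = 0 (H(a, n) = ((2 - 2)/(-1 + 4))/8 = (0/3)/8 = (0*(1/3))/8 = (1/8)*0 = 0)
sqrt(((3 + 2*(-4))*H(-5, -1) + 9) - 233) = sqrt(((3 + 2*(-4))*0 + 9) - 233) = sqrt(((3 - 8)*0 + 9) - 233) = sqrt((-5*0 + 9) - 233) = sqrt((0 + 9) - 233) = sqrt(9 - 233) = sqrt(-224) = 4*I*sqrt(14)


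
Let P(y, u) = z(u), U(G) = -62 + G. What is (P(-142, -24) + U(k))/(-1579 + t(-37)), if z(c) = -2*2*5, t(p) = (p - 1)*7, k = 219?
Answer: -137/1845 ≈ -0.074255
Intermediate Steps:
t(p) = -7 + 7*p (t(p) = (-1 + p)*7 = -7 + 7*p)
z(c) = -20 (z(c) = -4*5 = -20)
P(y, u) = -20
(P(-142, -24) + U(k))/(-1579 + t(-37)) = (-20 + (-62 + 219))/(-1579 + (-7 + 7*(-37))) = (-20 + 157)/(-1579 + (-7 - 259)) = 137/(-1579 - 266) = 137/(-1845) = 137*(-1/1845) = -137/1845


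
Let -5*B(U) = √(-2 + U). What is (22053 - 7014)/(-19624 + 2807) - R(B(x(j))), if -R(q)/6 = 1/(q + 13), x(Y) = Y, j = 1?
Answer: -15380832/35534321 + 15*I/2113 ≈ -0.43284 + 0.0070989*I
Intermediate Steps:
B(U) = -√(-2 + U)/5
R(q) = -6/(13 + q) (R(q) = -6/(q + 13) = -6/(13 + q))
(22053 - 7014)/(-19624 + 2807) - R(B(x(j))) = (22053 - 7014)/(-19624 + 2807) - (-6)/(13 - √(-2 + 1)/5) = 15039/(-16817) - (-6)/(13 - I/5) = 15039*(-1/16817) - (-6)/(13 - I/5) = -15039/16817 - (-6)*25*(13 + I/5)/4226 = -15039/16817 - (-75)*(13 + I/5)/2113 = -15039/16817 + 75*(13 + I/5)/2113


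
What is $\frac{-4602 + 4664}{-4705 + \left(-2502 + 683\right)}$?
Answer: $- \frac{31}{3262} \approx -0.0095034$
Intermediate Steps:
$\frac{-4602 + 4664}{-4705 + \left(-2502 + 683\right)} = \frac{62}{-4705 - 1819} = \frac{62}{-6524} = 62 \left(- \frac{1}{6524}\right) = - \frac{31}{3262}$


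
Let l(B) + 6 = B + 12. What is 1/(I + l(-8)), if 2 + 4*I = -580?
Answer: -2/295 ≈ -0.0067797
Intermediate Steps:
I = -291/2 (I = -½ + (¼)*(-580) = -½ - 145 = -291/2 ≈ -145.50)
l(B) = 6 + B (l(B) = -6 + (B + 12) = -6 + (12 + B) = 6 + B)
1/(I + l(-8)) = 1/(-291/2 + (6 - 8)) = 1/(-291/2 - 2) = 1/(-295/2) = -2/295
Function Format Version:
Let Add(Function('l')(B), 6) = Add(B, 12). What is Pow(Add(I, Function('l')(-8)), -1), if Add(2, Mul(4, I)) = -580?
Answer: Rational(-2, 295) ≈ -0.0067797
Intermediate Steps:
I = Rational(-291, 2) (I = Add(Rational(-1, 2), Mul(Rational(1, 4), -580)) = Add(Rational(-1, 2), -145) = Rational(-291, 2) ≈ -145.50)
Function('l')(B) = Add(6, B) (Function('l')(B) = Add(-6, Add(B, 12)) = Add(-6, Add(12, B)) = Add(6, B))
Pow(Add(I, Function('l')(-8)), -1) = Pow(Add(Rational(-291, 2), Add(6, -8)), -1) = Pow(Add(Rational(-291, 2), -2), -1) = Pow(Rational(-295, 2), -1) = Rational(-2, 295)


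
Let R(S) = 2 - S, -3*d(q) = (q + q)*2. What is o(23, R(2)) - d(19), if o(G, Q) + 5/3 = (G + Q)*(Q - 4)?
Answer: -205/3 ≈ -68.333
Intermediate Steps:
d(q) = -4*q/3 (d(q) = -(q + q)*2/3 = -2*q*2/3 = -4*q/3)
o(G, Q) = -5/3 + (-4 + Q)*(G + Q) (o(G, Q) = -5/3 + (G + Q)*(Q - 4) = -5/3 + (G + Q)*(-4 + Q) = -5/3 + (-4 + Q)*(G + Q))
o(23, R(2)) - d(19) = (-5/3 + (2 - 1*2)² - 4*23 - 4*(2 - 1*2) + 23*(2 - 1*2)) - (-4)*19/3 = (-5/3 + (2 - 2)² - 92 - 4*(2 - 2) + 23*(2 - 2)) - 1*(-76/3) = (-5/3 + 0² - 92 - 4*0 + 23*0) + 76/3 = (-5/3 + 0 - 92 + 0 + 0) + 76/3 = -281/3 + 76/3 = -205/3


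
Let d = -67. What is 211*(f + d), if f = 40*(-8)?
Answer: -81657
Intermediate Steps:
f = -320
211*(f + d) = 211*(-320 - 67) = 211*(-387) = -81657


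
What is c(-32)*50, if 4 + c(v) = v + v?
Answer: -3400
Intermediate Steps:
c(v) = -4 + 2*v (c(v) = -4 + (v + v) = -4 + 2*v)
c(-32)*50 = (-4 + 2*(-32))*50 = (-4 - 64)*50 = -68*50 = -3400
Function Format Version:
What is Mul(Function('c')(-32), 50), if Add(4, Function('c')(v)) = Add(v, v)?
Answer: -3400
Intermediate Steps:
Function('c')(v) = Add(-4, Mul(2, v)) (Function('c')(v) = Add(-4, Add(v, v)) = Add(-4, Mul(2, v)))
Mul(Function('c')(-32), 50) = Mul(Add(-4, Mul(2, -32)), 50) = Mul(Add(-4, -64), 50) = Mul(-68, 50) = -3400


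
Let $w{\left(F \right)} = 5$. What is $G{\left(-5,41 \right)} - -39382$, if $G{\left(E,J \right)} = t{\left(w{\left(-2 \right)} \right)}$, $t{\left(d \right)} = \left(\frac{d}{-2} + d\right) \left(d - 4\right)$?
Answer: $\frac{78769}{2} \approx 39385.0$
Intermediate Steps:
$t{\left(d \right)} = \frac{d \left(-4 + d\right)}{2}$ ($t{\left(d \right)} = \left(d \left(- \frac{1}{2}\right) + d\right) \left(-4 + d\right) = \left(- \frac{d}{2} + d\right) \left(-4 + d\right) = \frac{d}{2} \left(-4 + d\right) = \frac{d \left(-4 + d\right)}{2}$)
$G{\left(E,J \right)} = \frac{5}{2}$ ($G{\left(E,J \right)} = \frac{1}{2} \cdot 5 \left(-4 + 5\right) = \frac{1}{2} \cdot 5 \cdot 1 = \frac{5}{2}$)
$G{\left(-5,41 \right)} - -39382 = \frac{5}{2} - -39382 = \frac{5}{2} + 39382 = \frac{78769}{2}$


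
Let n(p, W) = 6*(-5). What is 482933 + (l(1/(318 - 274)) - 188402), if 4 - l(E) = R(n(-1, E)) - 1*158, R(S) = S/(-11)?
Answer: 3241593/11 ≈ 2.9469e+5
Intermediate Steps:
n(p, W) = -30
R(S) = -S/11 (R(S) = S*(-1/11) = -S/11)
l(E) = 1752/11 (l(E) = 4 - (-1/11*(-30) - 1*158) = 4 - (30/11 - 158) = 4 - 1*(-1708/11) = 4 + 1708/11 = 1752/11)
482933 + (l(1/(318 - 274)) - 188402) = 482933 + (1752/11 - 188402) = 482933 - 2070670/11 = 3241593/11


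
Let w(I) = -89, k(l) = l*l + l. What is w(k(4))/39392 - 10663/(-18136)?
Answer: 52302849/89301664 ≈ 0.58569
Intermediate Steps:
k(l) = l + l**2 (k(l) = l**2 + l = l + l**2)
w(k(4))/39392 - 10663/(-18136) = -89/39392 - 10663/(-18136) = -89*1/39392 - 10663*(-1/18136) = -89/39392 + 10663/18136 = 52302849/89301664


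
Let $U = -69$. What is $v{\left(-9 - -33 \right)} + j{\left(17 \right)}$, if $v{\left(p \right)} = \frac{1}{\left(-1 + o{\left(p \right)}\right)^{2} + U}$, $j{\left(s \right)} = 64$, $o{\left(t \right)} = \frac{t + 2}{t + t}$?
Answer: $\frac{2535296}{39623} \approx 63.985$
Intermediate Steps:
$o{\left(t \right)} = \frac{2 + t}{2 t}$
$v{\left(p \right)} = \frac{1}{-69 + \left(-1 + \frac{2 + p}{2 p}\right)^{2}}$ ($v{\left(p \right)} = \frac{1}{\left(-1 + \frac{2 + p}{2 p}\right)^{2} - 69} = \frac{1}{-69 + \left(-1 + \frac{2 + p}{2 p}\right)^{2}}$)
$v{\left(-9 - -33 \right)} + j{\left(17 \right)} = \frac{4 \left(-9 - -33\right)^{2}}{\left(-2 - -24\right)^{2} - 276 \left(-9 - -33\right)^{2}} + 64 = \frac{4 \left(-9 + 33\right)^{2}}{\left(-2 + \left(-9 + 33\right)\right)^{2} - 276 \left(-9 + 33\right)^{2}} + 64 = \frac{4 \cdot 24^{2}}{\left(-2 + 24\right)^{2} - 276 \cdot 24^{2}} + 64 = 4 \cdot 576 \frac{1}{22^{2} - 158976} + 64 = 4 \cdot 576 \frac{1}{484 - 158976} + 64 = 4 \cdot 576 \frac{1}{-158492} + 64 = 4 \cdot 576 \left(- \frac{1}{158492}\right) + 64 = - \frac{576}{39623} + 64 = \frac{2535296}{39623}$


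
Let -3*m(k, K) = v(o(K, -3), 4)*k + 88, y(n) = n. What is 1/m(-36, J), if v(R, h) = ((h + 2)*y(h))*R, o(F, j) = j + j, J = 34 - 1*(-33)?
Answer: -3/5272 ≈ -0.00056904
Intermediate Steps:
J = 67 (J = 34 + 33 = 67)
o(F, j) = 2*j
v(R, h) = R*h*(2 + h) (v(R, h) = ((h + 2)*h)*R = ((2 + h)*h)*R = (h*(2 + h))*R = R*h*(2 + h))
m(k, K) = -88/3 + 48*k (m(k, K) = -(((2*(-3))*4*(2 + 4))*k + 88)/3 = -((-6*4*6)*k + 88)/3 = -(-144*k + 88)/3 = -(88 - 144*k)/3 = -88/3 + 48*k)
1/m(-36, J) = 1/(-88/3 + 48*(-36)) = 1/(-88/3 - 1728) = 1/(-5272/3) = -3/5272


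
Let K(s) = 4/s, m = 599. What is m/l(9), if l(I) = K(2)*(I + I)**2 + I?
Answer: 599/657 ≈ 0.91172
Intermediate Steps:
l(I) = I + 8*I**2 (l(I) = (4/2)*(I + I)**2 + I = (4*(1/2))*(2*I)**2 + I = 2*(4*I**2) + I = 8*I**2 + I = I + 8*I**2)
m/l(9) = 599/((9*(1 + 8*9))) = 599/((9*(1 + 72))) = 599/((9*73)) = 599/657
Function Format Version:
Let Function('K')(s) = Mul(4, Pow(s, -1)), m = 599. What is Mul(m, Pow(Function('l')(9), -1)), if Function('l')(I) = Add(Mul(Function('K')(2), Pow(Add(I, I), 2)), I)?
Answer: Rational(599, 657) ≈ 0.91172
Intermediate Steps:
Function('l')(I) = Add(I, Mul(8, Pow(I, 2))) (Function('l')(I) = Add(Mul(Mul(4, Pow(2, -1)), Pow(Add(I, I), 2)), I) = Add(Mul(Mul(4, Rational(1, 2)), Pow(Mul(2, I), 2)), I) = Add(Mul(2, Mul(4, Pow(I, 2))), I) = Add(Mul(8, Pow(I, 2)), I) = Add(I, Mul(8, Pow(I, 2))))
Mul(m, Pow(Function('l')(9), -1)) = Mul(599, Pow(Mul(9, Add(1, Mul(8, 9))), -1)) = Mul(599, Pow(Mul(9, Add(1, 72)), -1)) = Mul(599, Pow(Mul(9, 73), -1)) = Mul(599, Pow(657, -1)) = Mul(599, Rational(1, 657)) = Rational(599, 657)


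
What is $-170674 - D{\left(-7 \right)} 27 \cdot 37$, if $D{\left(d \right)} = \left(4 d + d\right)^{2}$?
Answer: $-1394449$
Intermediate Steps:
$D{\left(d \right)} = 25 d^{2}$ ($D{\left(d \right)} = \left(5 d\right)^{2} = 25 d^{2}$)
$-170674 - D{\left(-7 \right)} 27 \cdot 37 = -170674 - 25 \left(-7\right)^{2} \cdot 27 \cdot 37 = -170674 - 25 \cdot 49 \cdot 27 \cdot 37 = -170674 - 1225 \cdot 27 \cdot 37 = -170674 - 33075 \cdot 37 = -170674 - 1223775 = -1394449$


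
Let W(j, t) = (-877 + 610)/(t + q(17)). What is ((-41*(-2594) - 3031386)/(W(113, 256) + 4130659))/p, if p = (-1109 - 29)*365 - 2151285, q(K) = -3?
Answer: 185008274/670574847085325 ≈ 2.7590e-7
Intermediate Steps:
W(j, t) = -267/(-3 + t) (W(j, t) = (-877 + 610)/(t - 3) = -267/(-3 + t))
p = -2566655 (p = -1138*365 - 2151285 = -415370 - 2151285 = -2566655)
((-41*(-2594) - 3031386)/(W(113, 256) + 4130659))/p = ((-41*(-2594) - 3031386)/(-267/(-3 + 256) + 4130659))/(-2566655) = ((106354 - 3031386)/(-267/253 + 4130659))*(-1/2566655) = -2925032/(-267*1/253 + 4130659)*(-1/2566655) = -2925032/(-267/253 + 4130659)*(-1/2566655) = -2925032/1045056460/253*(-1/2566655) = -2925032*253/1045056460*(-1/2566655) = -185008274/261264115*(-1/2566655) = 185008274/670574847085325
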